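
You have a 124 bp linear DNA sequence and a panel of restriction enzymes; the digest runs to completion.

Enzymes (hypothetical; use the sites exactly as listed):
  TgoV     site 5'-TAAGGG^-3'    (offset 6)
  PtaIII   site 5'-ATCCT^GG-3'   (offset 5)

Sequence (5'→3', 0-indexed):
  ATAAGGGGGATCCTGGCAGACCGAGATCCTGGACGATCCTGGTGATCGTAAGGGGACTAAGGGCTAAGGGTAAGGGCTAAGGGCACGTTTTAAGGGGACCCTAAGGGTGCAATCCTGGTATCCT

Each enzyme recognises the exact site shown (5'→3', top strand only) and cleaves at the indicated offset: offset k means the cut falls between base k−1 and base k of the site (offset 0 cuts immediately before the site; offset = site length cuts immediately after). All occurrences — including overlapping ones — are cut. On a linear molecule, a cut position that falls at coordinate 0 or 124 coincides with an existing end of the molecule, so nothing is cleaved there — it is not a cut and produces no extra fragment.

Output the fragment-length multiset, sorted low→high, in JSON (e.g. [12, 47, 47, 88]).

[6,7,7,7,7,8,9,9,10,11,13,14,16]

Per-enzyme occurrences:
  TgoV TAAGGG/6: at [1, 48, 57, 64, 70, 77, 90, 101] ⇒ [7, 54, 63, 70, 76, 83, 96, 107]
  PtaIII ATCCTGG/5: at [9, 25, 35, 111] ⇒ [14, 30, 40, 116]

Pooled cuts: [7, 14, 30, 40, 54, 63, 70, 76, 83, 96, 107, 116]

Fragments:
  [0,7): 7 bp
  [7,14): 7 bp
  [14,30): 16 bp
  [30,40): 10 bp
  [40,54): 14 bp
  [54,63): 9 bp
  [63,70): 7 bp
  [70,76): 6 bp
  [76,83): 7 bp
  [83,96): 13 bp
  [96,107): 11 bp
  [107,116): 9 bp
  [116,124): 8 bp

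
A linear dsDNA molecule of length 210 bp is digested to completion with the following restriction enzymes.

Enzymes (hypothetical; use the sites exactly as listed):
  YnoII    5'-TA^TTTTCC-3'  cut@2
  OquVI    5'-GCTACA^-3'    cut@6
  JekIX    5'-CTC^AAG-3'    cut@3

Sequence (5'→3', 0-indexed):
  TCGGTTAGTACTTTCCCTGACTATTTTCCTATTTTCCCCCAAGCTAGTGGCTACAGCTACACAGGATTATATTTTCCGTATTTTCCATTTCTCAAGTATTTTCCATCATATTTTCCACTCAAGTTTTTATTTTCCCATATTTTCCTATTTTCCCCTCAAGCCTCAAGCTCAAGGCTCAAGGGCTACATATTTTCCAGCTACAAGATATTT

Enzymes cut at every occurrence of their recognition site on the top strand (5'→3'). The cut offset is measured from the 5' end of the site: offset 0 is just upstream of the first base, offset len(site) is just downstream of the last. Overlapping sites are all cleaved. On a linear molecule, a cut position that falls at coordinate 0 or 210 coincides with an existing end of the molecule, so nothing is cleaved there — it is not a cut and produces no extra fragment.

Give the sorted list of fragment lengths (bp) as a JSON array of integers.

[2,5,6,6,7,7,8,8,8,9,9,10,10,10,10,10,12,13,13,23,24]

Site scan:
  YnoII TATTTTCC/2: at [21, 29, 69, 78, 96, 108, 127, 137, 145, 187] ⇒ [23, 31, 71, 80, 98, 110, 129, 139, 147, 189]
  OquVI GCTACA/6: at [49, 55, 181, 196] ⇒ [55, 61, 187, 202]
  JekIX CTCAAG/3: at [90, 117, 154, 161, 167, 174] ⇒ [93, 120, 157, 164, 170, 177]

All cut coordinates (distinct, sorted): [23, 31, 55, 61, 71, 80, 93, 98, 110, 120, 129, 139, 147, 157, 164, 170, 177, 187, 189, 202]

Fragments:
  [0,23): 23 bp
  [23,31): 8 bp
  [31,55): 24 bp
  [55,61): 6 bp
  [61,71): 10 bp
  [71,80): 9 bp
  [80,93): 13 bp
  [93,98): 5 bp
  [98,110): 12 bp
  [110,120): 10 bp
  [120,129): 9 bp
  [129,139): 10 bp
  [139,147): 8 bp
  [147,157): 10 bp
  [157,164): 7 bp
  [164,170): 6 bp
  [170,177): 7 bp
  [177,187): 10 bp
  [187,189): 2 bp
  [189,202): 13 bp
  [202,210): 8 bp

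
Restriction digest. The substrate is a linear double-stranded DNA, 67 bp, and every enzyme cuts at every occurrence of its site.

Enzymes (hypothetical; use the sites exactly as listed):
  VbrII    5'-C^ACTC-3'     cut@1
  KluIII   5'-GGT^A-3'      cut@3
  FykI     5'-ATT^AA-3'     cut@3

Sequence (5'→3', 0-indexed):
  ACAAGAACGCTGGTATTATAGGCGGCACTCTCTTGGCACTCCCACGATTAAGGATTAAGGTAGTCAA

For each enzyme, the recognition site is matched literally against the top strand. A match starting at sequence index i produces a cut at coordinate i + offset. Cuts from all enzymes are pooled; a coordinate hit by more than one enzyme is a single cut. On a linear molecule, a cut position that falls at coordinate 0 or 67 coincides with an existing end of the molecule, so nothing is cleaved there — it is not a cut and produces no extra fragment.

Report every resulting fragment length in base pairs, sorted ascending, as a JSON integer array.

[5,6,7,11,12,12,14]

Site scan:
  VbrII CACTC/1: at [25, 36] ⇒ [26, 37]
  KluIII GGTA/3: at [11, 58] ⇒ [14, 61]
  FykI ATTAA/3: at [46, 53] ⇒ [49, 56]

All cut coordinates (distinct, sorted): [14, 26, 37, 49, 56, 61]

Fragments:
  [0,14): 14 bp
  [14,26): 12 bp
  [26,37): 11 bp
  [37,49): 12 bp
  [49,56): 7 bp
  [56,61): 5 bp
  [61,67): 6 bp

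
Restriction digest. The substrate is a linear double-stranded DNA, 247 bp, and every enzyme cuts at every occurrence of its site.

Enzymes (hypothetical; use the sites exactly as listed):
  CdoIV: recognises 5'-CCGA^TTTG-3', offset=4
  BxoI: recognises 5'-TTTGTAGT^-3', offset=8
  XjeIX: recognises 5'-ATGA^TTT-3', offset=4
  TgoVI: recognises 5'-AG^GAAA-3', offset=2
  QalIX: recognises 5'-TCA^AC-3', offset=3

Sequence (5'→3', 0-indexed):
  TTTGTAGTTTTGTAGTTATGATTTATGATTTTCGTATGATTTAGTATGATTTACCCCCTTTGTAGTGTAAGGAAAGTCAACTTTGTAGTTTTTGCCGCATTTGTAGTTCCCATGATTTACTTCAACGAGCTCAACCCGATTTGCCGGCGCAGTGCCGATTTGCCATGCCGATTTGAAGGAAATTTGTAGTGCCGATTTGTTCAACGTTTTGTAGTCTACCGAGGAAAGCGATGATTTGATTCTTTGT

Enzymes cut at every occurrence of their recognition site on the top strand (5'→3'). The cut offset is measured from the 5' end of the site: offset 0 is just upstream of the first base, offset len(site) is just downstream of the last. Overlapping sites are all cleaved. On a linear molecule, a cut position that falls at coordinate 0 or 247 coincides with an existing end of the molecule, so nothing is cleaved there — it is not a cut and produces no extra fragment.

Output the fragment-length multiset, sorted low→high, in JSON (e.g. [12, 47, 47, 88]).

Per-enzyme occurrences:
  CdoIV CCGATTTG/4: at [135, 154, 167, 191] ⇒ [139, 158, 171, 195]
  BxoI TTTGTAGT/8: at [0, 8, 58, 81, 99, 182, 207] ⇒ [8, 16, 66, 89, 107, 190, 215]
  XjeIX ATGATTT/4: at [17, 24, 35, 45, 111, 230] ⇒ [21, 28, 39, 49, 115, 234]
  TgoVI AGGAAA/2: at [69, 176, 221] ⇒ [71, 178, 223]
  QalIX TCAAC/3: at [76, 121, 130, 200] ⇒ [79, 124, 133, 203]

Pooled cuts: [8, 16, 21, 28, 39, 49, 66, 71, 79, 89, 107, 115, 124, 133, 139, 158, 171, 178, 190, 195, 203, 215, 223, 234]

Fragment lengths:
  [0,8): 8 bp
  [8,16): 8 bp
  [16,21): 5 bp
  [21,28): 7 bp
  [28,39): 11 bp
  [39,49): 10 bp
  [49,66): 17 bp
  [66,71): 5 bp
  [71,79): 8 bp
  [79,89): 10 bp
  [89,107): 18 bp
  [107,115): 8 bp
  [115,124): 9 bp
  [124,133): 9 bp
  [133,139): 6 bp
  [139,158): 19 bp
  [158,171): 13 bp
  [171,178): 7 bp
  [178,190): 12 bp
  [190,195): 5 bp
  [195,203): 8 bp
  [203,215): 12 bp
  [215,223): 8 bp
  [223,234): 11 bp
  [234,247): 13 bp

[5,5,5,6,7,7,8,8,8,8,8,8,9,9,10,10,11,11,12,12,13,13,17,18,19]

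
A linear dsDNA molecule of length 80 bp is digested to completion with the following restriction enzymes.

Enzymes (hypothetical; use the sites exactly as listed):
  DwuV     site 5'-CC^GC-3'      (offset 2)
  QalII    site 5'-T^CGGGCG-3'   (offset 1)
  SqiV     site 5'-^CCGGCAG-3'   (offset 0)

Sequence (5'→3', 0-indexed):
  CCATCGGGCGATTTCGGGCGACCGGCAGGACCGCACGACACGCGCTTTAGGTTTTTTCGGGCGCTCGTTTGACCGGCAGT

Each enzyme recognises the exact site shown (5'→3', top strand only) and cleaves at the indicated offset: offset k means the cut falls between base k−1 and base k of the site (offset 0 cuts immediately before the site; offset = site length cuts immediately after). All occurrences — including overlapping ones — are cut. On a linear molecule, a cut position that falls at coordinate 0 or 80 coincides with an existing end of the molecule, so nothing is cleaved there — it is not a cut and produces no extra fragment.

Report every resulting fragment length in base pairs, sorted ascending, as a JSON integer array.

Scan for sites:
  DwuV CCGC/2: at [30] ⇒ [32]
  QalII TCGGGCG/1: at [3, 13, 56] ⇒ [4, 14, 57]
  SqiV CCGGCAG/0: at [21, 72] ⇒ [21, 72]

Pooled cuts: [4, 14, 21, 32, 57, 72]

Fragment lengths:
  [0,4): 4 bp
  [4,14): 10 bp
  [14,21): 7 bp
  [21,32): 11 bp
  [32,57): 25 bp
  [57,72): 15 bp
  [72,80): 8 bp

[4,7,8,10,11,15,25]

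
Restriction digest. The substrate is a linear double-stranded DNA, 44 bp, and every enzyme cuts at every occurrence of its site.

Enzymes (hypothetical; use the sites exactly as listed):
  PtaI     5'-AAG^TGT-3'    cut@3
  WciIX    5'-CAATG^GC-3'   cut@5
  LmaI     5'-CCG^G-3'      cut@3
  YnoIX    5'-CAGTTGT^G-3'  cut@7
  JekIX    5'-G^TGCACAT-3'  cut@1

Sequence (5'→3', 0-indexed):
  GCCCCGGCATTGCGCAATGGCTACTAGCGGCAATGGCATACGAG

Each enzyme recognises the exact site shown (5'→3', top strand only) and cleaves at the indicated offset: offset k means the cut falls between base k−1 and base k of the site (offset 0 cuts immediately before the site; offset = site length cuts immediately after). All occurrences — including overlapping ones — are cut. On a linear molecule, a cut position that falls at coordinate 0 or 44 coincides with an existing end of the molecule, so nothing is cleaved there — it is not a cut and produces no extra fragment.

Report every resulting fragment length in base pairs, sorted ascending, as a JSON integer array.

Site scan:
  PtaI (AAGTGT, off=3): no sites
  WciIX CAATGGC/5: at [14, 30] ⇒ [19, 35]
  LmaI CCGG/3: at [3] ⇒ [6]
  YnoIX (CAGTTGTG, off=7): no sites
  JekIX (GTGCACAT, off=1): no sites

Pooled cuts: [6, 19, 35]

Fragments:
  [0,6): 6 bp
  [6,19): 13 bp
  [19,35): 16 bp
  [35,44): 9 bp

[6,9,13,16]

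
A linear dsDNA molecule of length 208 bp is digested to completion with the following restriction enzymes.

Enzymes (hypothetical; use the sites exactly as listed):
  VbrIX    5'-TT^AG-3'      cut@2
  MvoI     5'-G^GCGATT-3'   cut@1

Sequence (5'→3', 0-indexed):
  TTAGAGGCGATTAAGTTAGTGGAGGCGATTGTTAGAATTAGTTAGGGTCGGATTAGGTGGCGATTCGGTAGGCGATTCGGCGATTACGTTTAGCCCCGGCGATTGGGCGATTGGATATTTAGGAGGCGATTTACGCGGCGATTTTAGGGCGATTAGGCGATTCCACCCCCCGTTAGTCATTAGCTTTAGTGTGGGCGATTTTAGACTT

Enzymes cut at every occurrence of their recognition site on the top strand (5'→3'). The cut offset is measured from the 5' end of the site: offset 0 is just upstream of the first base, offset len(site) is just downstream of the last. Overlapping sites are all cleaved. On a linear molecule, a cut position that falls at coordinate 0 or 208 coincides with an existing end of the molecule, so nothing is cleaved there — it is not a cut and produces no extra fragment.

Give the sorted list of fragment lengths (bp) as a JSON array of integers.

Site scan:
  VbrIX TTAG/2: at [0, 15, 31, 37, 41, 52, 89, 118, 143, 152, 172, 179, 185, 200] ⇒ [2, 17, 33, 39, 43, 54, 91, 120, 145, 154, 174, 181, 187, 202]
  MvoI GGCGATT/1: at [5, 23, 58, 70, 78, 97, 105, 124, 136, 147, 155, 193] ⇒ [6, 24, 59, 71, 79, 98, 106, 125, 137, 148, 156, 194]

Pooled cuts: [2, 6, 17, 24, 33, 39, 43, 54, 59, 71, 79, 91, 98, 106, 120, 125, 137, 145, 148, 154, 156, 174, 181, 187, 194, 202]

Fragment lengths:
  [0,2): 2 bp
  [2,6): 4 bp
  [6,17): 11 bp
  [17,24): 7 bp
  [24,33): 9 bp
  [33,39): 6 bp
  [39,43): 4 bp
  [43,54): 11 bp
  [54,59): 5 bp
  [59,71): 12 bp
  [71,79): 8 bp
  [79,91): 12 bp
  [91,98): 7 bp
  [98,106): 8 bp
  [106,120): 14 bp
  [120,125): 5 bp
  [125,137): 12 bp
  [137,145): 8 bp
  [145,148): 3 bp
  [148,154): 6 bp
  [154,156): 2 bp
  [156,174): 18 bp
  [174,181): 7 bp
  [181,187): 6 bp
  [187,194): 7 bp
  [194,202): 8 bp
  [202,208): 6 bp

[2,2,3,4,4,5,5,6,6,6,6,7,7,7,7,8,8,8,8,9,11,11,12,12,12,14,18]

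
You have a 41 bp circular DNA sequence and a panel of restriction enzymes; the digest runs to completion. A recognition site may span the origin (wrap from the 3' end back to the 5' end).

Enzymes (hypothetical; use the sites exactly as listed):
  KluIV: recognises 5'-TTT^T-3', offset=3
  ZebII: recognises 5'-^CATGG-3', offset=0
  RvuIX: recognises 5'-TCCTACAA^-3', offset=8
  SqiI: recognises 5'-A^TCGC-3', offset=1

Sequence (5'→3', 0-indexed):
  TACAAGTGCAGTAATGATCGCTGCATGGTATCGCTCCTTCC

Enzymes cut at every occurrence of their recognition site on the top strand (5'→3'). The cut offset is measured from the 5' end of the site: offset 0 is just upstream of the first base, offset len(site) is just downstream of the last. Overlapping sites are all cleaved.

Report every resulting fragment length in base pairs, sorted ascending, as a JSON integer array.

Scan for sites:
  KluIV (TTTT, off=3): no sites
  ZebII CATGG/0: at [23] ⇒ [23]
  RvuIX TCCTACAA/8: at [38] ⇒ [5]
  SqiI ATCGC/1: at [16, 29] ⇒ [17, 30]

Pooled cuts: [5, 17, 23, 30]

Fragments:
  5→17: 12 bp
  17→23: 6 bp
  23→30: 7 bp
  30→5 (wrap): 41-30+5 = 16 bp

[6,7,12,16]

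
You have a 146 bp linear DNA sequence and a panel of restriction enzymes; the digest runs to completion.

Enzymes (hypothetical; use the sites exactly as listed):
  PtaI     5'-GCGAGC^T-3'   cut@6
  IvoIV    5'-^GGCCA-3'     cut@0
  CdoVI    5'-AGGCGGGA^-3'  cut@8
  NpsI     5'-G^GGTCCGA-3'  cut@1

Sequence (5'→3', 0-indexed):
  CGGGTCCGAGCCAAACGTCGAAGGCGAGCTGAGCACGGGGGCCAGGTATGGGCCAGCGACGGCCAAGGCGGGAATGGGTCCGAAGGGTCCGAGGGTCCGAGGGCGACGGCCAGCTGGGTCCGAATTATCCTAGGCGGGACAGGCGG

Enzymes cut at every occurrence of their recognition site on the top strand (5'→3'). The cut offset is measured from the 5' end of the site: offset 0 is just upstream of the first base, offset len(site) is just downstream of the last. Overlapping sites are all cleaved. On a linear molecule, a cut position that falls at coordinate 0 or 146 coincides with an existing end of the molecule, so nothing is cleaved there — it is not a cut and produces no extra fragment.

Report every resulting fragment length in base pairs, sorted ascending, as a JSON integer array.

[2,3,7,8,9,9,10,10,11,13,14,23,27]

Site scan:
  PtaI GCGAGCT/6: at [23] ⇒ [29]
  IvoIV GGCCA/0: at [39, 50, 60, 107] ⇒ [39, 50, 60, 107]
  CdoVI AGGCGGGA/8: at [65, 131] ⇒ [73, 139]
  NpsI GGGTCCGA/1: at [1, 75, 84, 92, 115] ⇒ [2, 76, 85, 93, 116]

All cut coordinates (distinct, sorted): [2, 29, 39, 50, 60, 73, 76, 85, 93, 107, 116, 139]

Fragments:
  [0,2): 2 bp
  [2,29): 27 bp
  [29,39): 10 bp
  [39,50): 11 bp
  [50,60): 10 bp
  [60,73): 13 bp
  [73,76): 3 bp
  [76,85): 9 bp
  [85,93): 8 bp
  [93,107): 14 bp
  [107,116): 9 bp
  [116,139): 23 bp
  [139,146): 7 bp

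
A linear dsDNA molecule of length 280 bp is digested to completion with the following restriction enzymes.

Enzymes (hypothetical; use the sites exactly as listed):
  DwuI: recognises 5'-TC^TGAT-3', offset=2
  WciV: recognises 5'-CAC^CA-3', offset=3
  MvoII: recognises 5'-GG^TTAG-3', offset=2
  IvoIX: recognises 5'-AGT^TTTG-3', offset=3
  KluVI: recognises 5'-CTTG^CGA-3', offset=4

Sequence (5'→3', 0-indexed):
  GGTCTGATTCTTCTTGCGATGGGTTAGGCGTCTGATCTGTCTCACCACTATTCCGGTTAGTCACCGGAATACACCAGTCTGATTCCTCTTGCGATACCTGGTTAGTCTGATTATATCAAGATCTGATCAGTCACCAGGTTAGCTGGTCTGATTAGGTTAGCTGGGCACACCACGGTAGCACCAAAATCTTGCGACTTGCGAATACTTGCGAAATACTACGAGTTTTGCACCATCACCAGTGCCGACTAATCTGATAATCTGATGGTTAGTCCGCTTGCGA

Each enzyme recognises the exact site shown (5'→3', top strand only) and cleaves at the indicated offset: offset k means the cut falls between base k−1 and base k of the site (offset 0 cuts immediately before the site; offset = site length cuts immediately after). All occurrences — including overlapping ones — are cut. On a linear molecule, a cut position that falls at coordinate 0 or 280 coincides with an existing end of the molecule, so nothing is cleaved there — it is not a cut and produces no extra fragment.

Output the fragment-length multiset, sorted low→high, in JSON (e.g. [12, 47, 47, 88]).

Scan for sites:
  DwuI (TCTGAT, off=2): starts [2, 30, 77, 105, 121, 146, 249, 257] → cuts [4, 32, 79, 107, 123, 148, 251, 259]
  WciV (CACCA, off=3): starts [42, 71, 131, 167, 178, 227, 233] → cuts [45, 74, 134, 170, 181, 230, 236]
  MvoII (GGTTAG, off=2): starts [21, 54, 99, 136, 154, 263] → cuts [23, 56, 101, 138, 156, 265]
  IvoIX (AGTTTTG, off=3): starts [220] → cuts [223]
  KluVI (CTTGCGA, off=4): starts [12, 87, 187, 194, 204, 273] → cuts [16, 91, 191, 198, 208, 277]

All cut coordinates (distinct, sorted): [4, 16, 23, 32, 45, 56, 74, 79, 91, 101, 107, 123, 134, 138, 148, 156, 170, 181, 191, 198, 208, 223, 230, 236, 251, 259, 265, 277]

Fragment lengths:
  [0,4): 4 bp
  [4,16): 12 bp
  [16,23): 7 bp
  [23,32): 9 bp
  [32,45): 13 bp
  [45,56): 11 bp
  [56,74): 18 bp
  [74,79): 5 bp
  [79,91): 12 bp
  [91,101): 10 bp
  [101,107): 6 bp
  [107,123): 16 bp
  [123,134): 11 bp
  [134,138): 4 bp
  [138,148): 10 bp
  [148,156): 8 bp
  [156,170): 14 bp
  [170,181): 11 bp
  [181,191): 10 bp
  [191,198): 7 bp
  [198,208): 10 bp
  [208,223): 15 bp
  [223,230): 7 bp
  [230,236): 6 bp
  [236,251): 15 bp
  [251,259): 8 bp
  [259,265): 6 bp
  [265,277): 12 bp
  [277,280): 3 bp

[3,4,4,5,6,6,6,7,7,7,8,8,9,10,10,10,10,11,11,11,12,12,12,13,14,15,15,16,18]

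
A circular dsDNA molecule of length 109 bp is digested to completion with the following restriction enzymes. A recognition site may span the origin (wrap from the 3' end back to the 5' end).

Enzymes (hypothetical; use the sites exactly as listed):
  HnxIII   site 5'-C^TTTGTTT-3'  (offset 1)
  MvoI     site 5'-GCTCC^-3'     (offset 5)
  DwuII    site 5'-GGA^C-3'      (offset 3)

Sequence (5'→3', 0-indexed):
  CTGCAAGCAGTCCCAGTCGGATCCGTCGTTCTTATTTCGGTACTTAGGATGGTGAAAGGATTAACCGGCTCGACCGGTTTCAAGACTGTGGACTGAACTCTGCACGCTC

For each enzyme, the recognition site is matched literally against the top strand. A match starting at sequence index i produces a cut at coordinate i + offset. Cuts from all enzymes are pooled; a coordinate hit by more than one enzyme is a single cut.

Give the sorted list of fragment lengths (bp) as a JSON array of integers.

[18,91]

Scan for sites:
  HnxIII (CTTTGTTT, off=1): no sites
  MvoI GCTCC/5: at [105] ⇒ [1]
  DwuII GGAC/3: at [89] ⇒ [92]

All cut coordinates (distinct, sorted): [1, 92]

Fragment lengths:
  1→92: 91 bp
  92→1 (wrap): 109-92+1 = 18 bp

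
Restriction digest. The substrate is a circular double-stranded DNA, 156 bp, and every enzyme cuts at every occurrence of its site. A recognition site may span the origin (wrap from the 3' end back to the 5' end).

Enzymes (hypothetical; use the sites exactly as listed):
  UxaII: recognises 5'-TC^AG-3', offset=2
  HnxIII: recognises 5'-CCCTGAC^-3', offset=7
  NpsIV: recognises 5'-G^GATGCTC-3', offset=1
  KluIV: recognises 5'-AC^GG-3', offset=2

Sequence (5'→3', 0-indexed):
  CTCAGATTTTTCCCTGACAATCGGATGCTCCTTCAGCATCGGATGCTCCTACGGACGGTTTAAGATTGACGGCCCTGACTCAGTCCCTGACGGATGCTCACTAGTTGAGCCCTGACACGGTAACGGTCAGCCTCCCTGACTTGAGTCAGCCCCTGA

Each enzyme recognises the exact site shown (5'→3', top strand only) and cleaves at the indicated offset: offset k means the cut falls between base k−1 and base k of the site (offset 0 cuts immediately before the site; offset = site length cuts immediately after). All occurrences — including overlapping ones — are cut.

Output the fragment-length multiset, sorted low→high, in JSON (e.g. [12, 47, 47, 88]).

Scan for sites:
  UxaII TCAG/2: at [1, 32, 79, 126, 145] ⇒ [3, 34, 81, 128, 147]
  HnxIII CCCTGAC/7: at [11, 72, 84, 109, 133, 150] ⇒ [1, 18, 79, 91, 116, 140]
  NpsIV GGATGCTC/1: at [22, 40, 91] ⇒ [23, 41, 92]
  KluIV ACGG/2: at [50, 54, 68, 89, 116, 122] ⇒ [52, 56, 70, 91, 118, 124]

Pooled cuts: [1, 3, 18, 23, 34, 41, 52, 56, 70, 79, 81, 91, 92, 116, 118, 124, 128, 140, 147]

Fragments:
  1→3: 2 bp
  3→18: 15 bp
  18→23: 5 bp
  23→34: 11 bp
  34→41: 7 bp
  41→52: 11 bp
  52→56: 4 bp
  56→70: 14 bp
  70→79: 9 bp
  79→81: 2 bp
  81→91: 10 bp
  91→92: 1 bp
  92→116: 24 bp
  116→118: 2 bp
  118→124: 6 bp
  124→128: 4 bp
  128→140: 12 bp
  140→147: 7 bp
  147→1 (wrap): 156-147+1 = 10 bp

[1,2,2,2,4,4,5,6,7,7,9,10,10,11,11,12,14,15,24]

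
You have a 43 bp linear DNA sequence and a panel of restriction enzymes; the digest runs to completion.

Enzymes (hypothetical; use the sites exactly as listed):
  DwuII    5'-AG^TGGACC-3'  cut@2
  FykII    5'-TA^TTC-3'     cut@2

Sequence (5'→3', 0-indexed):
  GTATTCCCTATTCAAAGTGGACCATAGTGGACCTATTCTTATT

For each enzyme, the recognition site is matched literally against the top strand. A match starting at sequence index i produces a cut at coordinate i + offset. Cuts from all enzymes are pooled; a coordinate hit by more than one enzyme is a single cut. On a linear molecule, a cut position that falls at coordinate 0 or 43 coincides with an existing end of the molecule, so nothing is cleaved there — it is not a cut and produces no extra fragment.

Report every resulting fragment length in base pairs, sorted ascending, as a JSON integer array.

Per-enzyme occurrences:
  DwuII AGTGGACC/2: at [15, 25] ⇒ [17, 27]
  FykII TATTC/2: at [1, 8, 33] ⇒ [3, 10, 35]

Pooled cuts: [3, 10, 17, 27, 35]

Fragment lengths:
  [0,3): 3 bp
  [3,10): 7 bp
  [10,17): 7 bp
  [17,27): 10 bp
  [27,35): 8 bp
  [35,43): 8 bp

[3,7,7,8,8,10]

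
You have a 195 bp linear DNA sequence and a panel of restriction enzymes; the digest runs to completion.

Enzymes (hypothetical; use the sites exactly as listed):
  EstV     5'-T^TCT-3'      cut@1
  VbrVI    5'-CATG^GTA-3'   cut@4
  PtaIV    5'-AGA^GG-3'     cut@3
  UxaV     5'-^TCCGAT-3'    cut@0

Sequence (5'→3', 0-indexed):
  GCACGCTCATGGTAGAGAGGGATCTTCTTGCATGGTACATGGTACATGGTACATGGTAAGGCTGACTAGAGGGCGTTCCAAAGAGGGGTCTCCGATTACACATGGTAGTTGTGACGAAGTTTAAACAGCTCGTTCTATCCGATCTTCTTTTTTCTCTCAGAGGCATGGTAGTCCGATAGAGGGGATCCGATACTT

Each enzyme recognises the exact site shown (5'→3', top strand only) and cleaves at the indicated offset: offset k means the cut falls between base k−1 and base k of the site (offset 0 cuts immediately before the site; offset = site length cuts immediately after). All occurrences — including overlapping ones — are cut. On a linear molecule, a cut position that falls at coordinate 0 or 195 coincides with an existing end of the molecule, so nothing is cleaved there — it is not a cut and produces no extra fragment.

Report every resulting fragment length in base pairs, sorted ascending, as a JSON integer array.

[4,4,5,6,6,7,7,7,7,7,7,8,9,9,9,10,11,14,14,15,29]

Scan for sites:
  EstV TTCT/1: at [24, 132, 144, 151] ⇒ [25, 133, 145, 152]
  VbrVI CATGGTA/4: at [7, 30, 37, 44, 51, 100, 163] ⇒ [11, 34, 41, 48, 55, 104, 167]
  PtaIV AGAGG/3: at [15, 67, 81, 158, 177] ⇒ [18, 70, 84, 161, 180]
  UxaV TCCGAT/0: at [90, 137, 171, 185] ⇒ [90, 137, 171, 185]

All cut coordinates (distinct, sorted): [11, 18, 25, 34, 41, 48, 55, 70, 84, 90, 104, 133, 137, 145, 152, 161, 167, 171, 180, 185]

Fragments:
  [0,11): 11 bp
  [11,18): 7 bp
  [18,25): 7 bp
  [25,34): 9 bp
  [34,41): 7 bp
  [41,48): 7 bp
  [48,55): 7 bp
  [55,70): 15 bp
  [70,84): 14 bp
  [84,90): 6 bp
  [90,104): 14 bp
  [104,133): 29 bp
  [133,137): 4 bp
  [137,145): 8 bp
  [145,152): 7 bp
  [152,161): 9 bp
  [161,167): 6 bp
  [167,171): 4 bp
  [171,180): 9 bp
  [180,185): 5 bp
  [185,195): 10 bp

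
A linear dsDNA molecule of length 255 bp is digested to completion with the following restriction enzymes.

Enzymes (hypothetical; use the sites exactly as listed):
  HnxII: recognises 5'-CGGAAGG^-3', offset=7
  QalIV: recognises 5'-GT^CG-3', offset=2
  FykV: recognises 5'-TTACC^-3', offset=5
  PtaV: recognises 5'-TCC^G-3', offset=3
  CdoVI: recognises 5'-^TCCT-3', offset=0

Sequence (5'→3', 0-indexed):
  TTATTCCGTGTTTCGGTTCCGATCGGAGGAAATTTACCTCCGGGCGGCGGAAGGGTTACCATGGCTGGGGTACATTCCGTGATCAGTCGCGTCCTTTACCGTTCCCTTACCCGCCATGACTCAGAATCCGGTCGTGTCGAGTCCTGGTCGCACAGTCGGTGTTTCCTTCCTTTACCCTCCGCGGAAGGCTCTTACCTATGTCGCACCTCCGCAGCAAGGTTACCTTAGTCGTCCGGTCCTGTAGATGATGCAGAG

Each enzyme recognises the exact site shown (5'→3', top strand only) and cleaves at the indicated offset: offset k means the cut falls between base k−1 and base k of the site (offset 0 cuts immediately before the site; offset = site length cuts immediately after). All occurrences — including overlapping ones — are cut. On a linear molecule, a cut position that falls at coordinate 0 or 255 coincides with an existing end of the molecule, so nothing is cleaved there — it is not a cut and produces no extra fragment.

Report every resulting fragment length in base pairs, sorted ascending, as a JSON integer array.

[2,3,3,4,4,4,4,5,5,5,5,6,7,7,7,8,8,8,9,9,9,9,11,13,13,14,18,18,18,19]

Per-enzyme occurrences:
  HnxII (CGGAAGG, off=7): starts [47, 181] → cuts [54, 188]
  QalIV (GTCG, off=2): starts [85, 130, 135, 146, 154, 199, 227] → cuts [87, 132, 137, 148, 156, 201, 229]
  FykV (TTACC, off=5): starts [33, 55, 95, 106, 171, 191, 219] → cuts [38, 60, 100, 111, 176, 196, 224]
  PtaV (TCCG, off=3): starts [4, 17, 38, 75, 126, 177, 207, 231] → cuts [7, 20, 41, 78, 129, 180, 210, 234]
  CdoVI (TCCT, off=0): starts [91, 141, 163, 167, 236] → cuts [91, 141, 163, 167, 236]

All cut coordinates (distinct, sorted): [7, 20, 38, 41, 54, 60, 78, 87, 91, 100, 111, 129, 132, 137, 141, 148, 156, 163, 167, 176, 180, 188, 196, 201, 210, 224, 229, 234, 236]

Fragment lengths:
  [0,7): 7 bp
  [7,20): 13 bp
  [20,38): 18 bp
  [38,41): 3 bp
  [41,54): 13 bp
  [54,60): 6 bp
  [60,78): 18 bp
  [78,87): 9 bp
  [87,91): 4 bp
  [91,100): 9 bp
  [100,111): 11 bp
  [111,129): 18 bp
  [129,132): 3 bp
  [132,137): 5 bp
  [137,141): 4 bp
  [141,148): 7 bp
  [148,156): 8 bp
  [156,163): 7 bp
  [163,167): 4 bp
  [167,176): 9 bp
  [176,180): 4 bp
  [180,188): 8 bp
  [188,196): 8 bp
  [196,201): 5 bp
  [201,210): 9 bp
  [210,224): 14 bp
  [224,229): 5 bp
  [229,234): 5 bp
  [234,236): 2 bp
  [236,255): 19 bp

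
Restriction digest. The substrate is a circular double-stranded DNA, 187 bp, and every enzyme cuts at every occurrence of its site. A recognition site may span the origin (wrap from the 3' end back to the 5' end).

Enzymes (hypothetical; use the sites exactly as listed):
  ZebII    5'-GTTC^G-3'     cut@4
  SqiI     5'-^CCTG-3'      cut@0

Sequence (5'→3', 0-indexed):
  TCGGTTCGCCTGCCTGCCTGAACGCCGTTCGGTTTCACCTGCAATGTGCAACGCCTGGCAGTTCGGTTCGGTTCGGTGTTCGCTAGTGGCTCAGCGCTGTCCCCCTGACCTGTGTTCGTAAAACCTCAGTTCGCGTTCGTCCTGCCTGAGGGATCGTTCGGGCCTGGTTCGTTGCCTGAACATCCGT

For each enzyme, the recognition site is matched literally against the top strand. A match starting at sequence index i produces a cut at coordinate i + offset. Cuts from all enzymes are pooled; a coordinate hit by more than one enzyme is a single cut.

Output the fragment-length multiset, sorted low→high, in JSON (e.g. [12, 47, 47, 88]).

[1,2,3,4,4,4,4,5,5,5,5,6,7,7,8,9,11,14,15,15,15,16,22]

Site scan:
  ZebII (GTTCG, off=4): starts [3, 26, 60, 65, 70, 77, 113, 128, 134, 155, 166, 185] → cuts [2, 7, 30, 64, 69, 74, 81, 117, 132, 138, 159, 170]
  SqiI (CCTG, off=0): starts [8, 12, 16, 37, 53, 103, 108, 140, 144, 162, 174] → cuts [8, 12, 16, 37, 53, 103, 108, 140, 144, 162, 174]

Pooled cuts: [2, 7, 8, 12, 16, 30, 37, 53, 64, 69, 74, 81, 103, 108, 117, 132, 138, 140, 144, 159, 162, 170, 174]

Fragments:
  2→7: 5 bp
  7→8: 1 bp
  8→12: 4 bp
  12→16: 4 bp
  16→30: 14 bp
  30→37: 7 bp
  37→53: 16 bp
  53→64: 11 bp
  64→69: 5 bp
  69→74: 5 bp
  74→81: 7 bp
  81→103: 22 bp
  103→108: 5 bp
  108→117: 9 bp
  117→132: 15 bp
  132→138: 6 bp
  138→140: 2 bp
  140→144: 4 bp
  144→159: 15 bp
  159→162: 3 bp
  162→170: 8 bp
  170→174: 4 bp
  174→2 (wrap): 187-174+2 = 15 bp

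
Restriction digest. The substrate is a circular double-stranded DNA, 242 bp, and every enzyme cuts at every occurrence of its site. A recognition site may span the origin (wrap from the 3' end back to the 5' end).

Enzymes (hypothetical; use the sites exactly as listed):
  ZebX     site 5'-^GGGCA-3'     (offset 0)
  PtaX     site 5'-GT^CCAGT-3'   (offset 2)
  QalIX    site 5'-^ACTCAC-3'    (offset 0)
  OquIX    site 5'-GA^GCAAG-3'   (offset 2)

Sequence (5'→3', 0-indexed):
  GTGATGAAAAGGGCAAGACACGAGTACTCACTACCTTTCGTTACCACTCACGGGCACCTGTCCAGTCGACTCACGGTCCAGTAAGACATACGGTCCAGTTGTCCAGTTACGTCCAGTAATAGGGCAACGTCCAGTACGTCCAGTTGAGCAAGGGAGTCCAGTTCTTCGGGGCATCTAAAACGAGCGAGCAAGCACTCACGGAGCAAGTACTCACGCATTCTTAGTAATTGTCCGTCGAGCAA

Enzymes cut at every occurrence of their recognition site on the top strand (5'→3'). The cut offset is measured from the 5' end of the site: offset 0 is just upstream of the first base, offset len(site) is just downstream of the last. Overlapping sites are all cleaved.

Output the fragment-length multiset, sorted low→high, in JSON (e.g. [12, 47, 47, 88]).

[6,6,6,7,8,8,9,9,9,9,9,10,10,10,11,14,15,17,19,20,30]

Site scan:
  ZebX GGGCA/0: at [10, 51, 121, 168] ⇒ [10, 51, 121, 168]
  PtaX GTCCAGT/2: at [59, 75, 92, 100, 110, 128, 137, 155] ⇒ [61, 77, 94, 102, 112, 130, 139, 157]
  QalIX ACTCAC/0: at [25, 45, 68, 193, 208] ⇒ [25, 45, 68, 193, 208]
  OquIX GAGCAAG/2: at [145, 185, 200, 236] ⇒ [147, 187, 202, 238]

Pooled cuts: [10, 25, 45, 51, 61, 68, 77, 94, 102, 112, 121, 130, 139, 147, 157, 168, 187, 193, 202, 208, 238]

Fragment lengths:
  10→25: 15 bp
  25→45: 20 bp
  45→51: 6 bp
  51→61: 10 bp
  61→68: 7 bp
  68→77: 9 bp
  77→94: 17 bp
  94→102: 8 bp
  102→112: 10 bp
  112→121: 9 bp
  121→130: 9 bp
  130→139: 9 bp
  139→147: 8 bp
  147→157: 10 bp
  157→168: 11 bp
  168→187: 19 bp
  187→193: 6 bp
  193→202: 9 bp
  202→208: 6 bp
  208→238: 30 bp
  238→10 (wrap): 242-238+10 = 14 bp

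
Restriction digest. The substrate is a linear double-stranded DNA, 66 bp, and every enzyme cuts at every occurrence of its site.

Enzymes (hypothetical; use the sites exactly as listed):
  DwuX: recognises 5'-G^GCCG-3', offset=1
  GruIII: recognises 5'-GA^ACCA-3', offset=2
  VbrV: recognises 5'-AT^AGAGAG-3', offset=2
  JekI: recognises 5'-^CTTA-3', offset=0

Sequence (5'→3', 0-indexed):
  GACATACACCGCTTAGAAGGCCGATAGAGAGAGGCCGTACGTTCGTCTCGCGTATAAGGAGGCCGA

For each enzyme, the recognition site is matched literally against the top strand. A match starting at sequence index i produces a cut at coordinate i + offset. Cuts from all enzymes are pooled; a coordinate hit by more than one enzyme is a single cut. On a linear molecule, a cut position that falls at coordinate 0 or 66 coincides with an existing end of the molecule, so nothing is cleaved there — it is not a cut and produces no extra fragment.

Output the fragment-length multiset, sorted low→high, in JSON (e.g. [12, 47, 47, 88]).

Scan for sites:
  DwuX (GGCCG, off=1): starts [18, 32, 60] → cuts [19, 33, 61]
  GruIII (GAACCA, off=2): no sites
  VbrV (ATAGAGAG, off=2): starts [23] → cuts [25]
  JekI (CTTA, off=0): starts [11] → cuts [11]

All cut coordinates (distinct, sorted): [11, 19, 25, 33, 61]

Fragment lengths:
  [0,11): 11 bp
  [11,19): 8 bp
  [19,25): 6 bp
  [25,33): 8 bp
  [33,61): 28 bp
  [61,66): 5 bp

[5,6,8,8,11,28]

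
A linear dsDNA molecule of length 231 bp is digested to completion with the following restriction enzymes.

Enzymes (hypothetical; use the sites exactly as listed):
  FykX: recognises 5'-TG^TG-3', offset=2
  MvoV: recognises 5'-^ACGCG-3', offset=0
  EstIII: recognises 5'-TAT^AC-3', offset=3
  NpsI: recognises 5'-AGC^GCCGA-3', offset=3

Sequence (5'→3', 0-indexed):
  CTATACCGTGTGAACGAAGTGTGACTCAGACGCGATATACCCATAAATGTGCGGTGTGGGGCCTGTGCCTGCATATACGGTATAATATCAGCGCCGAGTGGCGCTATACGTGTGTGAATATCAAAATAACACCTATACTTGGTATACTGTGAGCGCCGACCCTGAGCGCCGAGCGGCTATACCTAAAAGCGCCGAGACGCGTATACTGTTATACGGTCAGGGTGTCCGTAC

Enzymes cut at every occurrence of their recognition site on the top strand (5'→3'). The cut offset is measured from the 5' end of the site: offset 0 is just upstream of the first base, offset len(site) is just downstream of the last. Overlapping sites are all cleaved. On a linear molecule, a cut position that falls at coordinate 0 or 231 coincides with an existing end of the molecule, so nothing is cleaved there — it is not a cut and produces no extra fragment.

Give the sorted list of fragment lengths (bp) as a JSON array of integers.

Site scan:
  FykX (TGTG, off=2): starts [8, 19, 47, 54, 63, 110, 112, 147] → cuts [10, 21, 49, 56, 65, 112, 114, 149]
  MvoV (ACGCG, off=0): starts [29, 196] → cuts [29, 196]
  EstIII (TATAC, off=3): starts [1, 35, 73, 104, 133, 142, 177, 201, 209] → cuts [4, 38, 76, 107, 136, 145, 180, 204, 212]
  NpsI (AGCGCCGA, off=3): starts [89, 151, 164, 187] → cuts [92, 154, 167, 190]

All cut coordinates (distinct, sorted): [4, 10, 21, 29, 38, 49, 56, 65, 76, 92, 107, 112, 114, 136, 145, 149, 154, 167, 180, 190, 196, 204, 212]

Fragments:
  [0,4): 4 bp
  [4,10): 6 bp
  [10,21): 11 bp
  [21,29): 8 bp
  [29,38): 9 bp
  [38,49): 11 bp
  [49,56): 7 bp
  [56,65): 9 bp
  [65,76): 11 bp
  [76,92): 16 bp
  [92,107): 15 bp
  [107,112): 5 bp
  [112,114): 2 bp
  [114,136): 22 bp
  [136,145): 9 bp
  [145,149): 4 bp
  [149,154): 5 bp
  [154,167): 13 bp
  [167,180): 13 bp
  [180,190): 10 bp
  [190,196): 6 bp
  [196,204): 8 bp
  [204,212): 8 bp
  [212,231): 19 bp

[2,4,4,5,5,6,6,7,8,8,8,9,9,9,10,11,11,11,13,13,15,16,19,22]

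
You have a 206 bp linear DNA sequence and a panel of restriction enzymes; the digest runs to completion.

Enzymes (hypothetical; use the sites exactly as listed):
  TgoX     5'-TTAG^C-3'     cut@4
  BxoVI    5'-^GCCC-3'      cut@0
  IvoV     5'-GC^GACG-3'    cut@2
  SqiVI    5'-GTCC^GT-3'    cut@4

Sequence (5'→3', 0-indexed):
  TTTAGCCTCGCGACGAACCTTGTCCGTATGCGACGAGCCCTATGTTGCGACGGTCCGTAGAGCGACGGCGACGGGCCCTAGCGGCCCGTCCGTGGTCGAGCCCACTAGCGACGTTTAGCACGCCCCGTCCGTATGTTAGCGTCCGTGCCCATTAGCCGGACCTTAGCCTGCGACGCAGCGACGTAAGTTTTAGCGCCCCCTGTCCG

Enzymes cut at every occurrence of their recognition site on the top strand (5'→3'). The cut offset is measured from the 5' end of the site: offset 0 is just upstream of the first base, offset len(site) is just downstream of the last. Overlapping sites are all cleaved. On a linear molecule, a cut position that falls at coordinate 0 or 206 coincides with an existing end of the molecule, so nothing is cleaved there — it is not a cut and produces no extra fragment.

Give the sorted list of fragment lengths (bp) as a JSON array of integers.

[1,2,3,5,5,5,5,5,6,6,6,7,8,8,8,8,9,9,9,9,9,10,11,12,12,14,14]

Per-enzyme occurrences:
  TgoX TTAGC/4: at [1, 114, 135, 151, 162, 189] ⇒ [5, 118, 139, 155, 166, 193]
  BxoVI GCCC/0: at [36, 74, 83, 99, 121, 146, 194] ⇒ [36, 74, 83, 99, 121, 146, 194]
  IvoV GCGACG/2: at [9, 29, 46, 61, 67, 107, 169, 177] ⇒ [11, 31, 48, 63, 69, 109, 171, 179]
  SqiVI GTCCGT/4: at [21, 52, 87, 126, 140] ⇒ [25, 56, 91, 130, 144]

Pooled cuts: [5, 11, 25, 31, 36, 48, 56, 63, 69, 74, 83, 91, 99, 109, 118, 121, 130, 139, 144, 146, 155, 166, 171, 179, 193, 194]

Fragments:
  [0,5): 5 bp
  [5,11): 6 bp
  [11,25): 14 bp
  [25,31): 6 bp
  [31,36): 5 bp
  [36,48): 12 bp
  [48,56): 8 bp
  [56,63): 7 bp
  [63,69): 6 bp
  [69,74): 5 bp
  [74,83): 9 bp
  [83,91): 8 bp
  [91,99): 8 bp
  [99,109): 10 bp
  [109,118): 9 bp
  [118,121): 3 bp
  [121,130): 9 bp
  [130,139): 9 bp
  [139,144): 5 bp
  [144,146): 2 bp
  [146,155): 9 bp
  [155,166): 11 bp
  [166,171): 5 bp
  [171,179): 8 bp
  [179,193): 14 bp
  [193,194): 1 bp
  [194,206): 12 bp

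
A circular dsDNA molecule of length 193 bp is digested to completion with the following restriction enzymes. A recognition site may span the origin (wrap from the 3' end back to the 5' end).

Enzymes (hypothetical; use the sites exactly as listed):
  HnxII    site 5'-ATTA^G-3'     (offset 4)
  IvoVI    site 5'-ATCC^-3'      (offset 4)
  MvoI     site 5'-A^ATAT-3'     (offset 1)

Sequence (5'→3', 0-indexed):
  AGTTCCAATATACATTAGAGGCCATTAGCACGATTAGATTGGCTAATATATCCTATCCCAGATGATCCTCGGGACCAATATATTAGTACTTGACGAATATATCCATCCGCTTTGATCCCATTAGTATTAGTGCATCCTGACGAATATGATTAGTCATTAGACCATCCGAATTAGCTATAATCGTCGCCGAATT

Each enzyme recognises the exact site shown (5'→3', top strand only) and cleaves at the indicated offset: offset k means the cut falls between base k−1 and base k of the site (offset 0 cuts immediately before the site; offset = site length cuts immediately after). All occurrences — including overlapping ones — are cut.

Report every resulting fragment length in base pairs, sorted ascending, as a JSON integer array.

[4,5,5,6,6,6,6,7,8,8,8,8,8,9,9,9,9,10,10,10,10,11,21]

Scan for sites:
  HnxII ATTAG/4: at [13, 23, 32, 81, 119, 125, 148, 155, 169, 190] ⇒ [1, 17, 27, 36, 85, 123, 129, 152, 159, 173]
  IvoVI ATCC/4: at [49, 54, 64, 100, 104, 114, 133, 163] ⇒ [53, 58, 68, 104, 108, 118, 137, 167]
  MvoI AATAT/1: at [6, 44, 76, 95, 142] ⇒ [7, 45, 77, 96, 143]

All cut coordinates (distinct, sorted): [1, 7, 17, 27, 36, 45, 53, 58, 68, 77, 85, 96, 104, 108, 118, 123, 129, 137, 143, 152, 159, 167, 173]

Fragment lengths:
  1→7: 6 bp
  7→17: 10 bp
  17→27: 10 bp
  27→36: 9 bp
  36→45: 9 bp
  45→53: 8 bp
  53→58: 5 bp
  58→68: 10 bp
  68→77: 9 bp
  77→85: 8 bp
  85→96: 11 bp
  96→104: 8 bp
  104→108: 4 bp
  108→118: 10 bp
  118→123: 5 bp
  123→129: 6 bp
  129→137: 8 bp
  137→143: 6 bp
  143→152: 9 bp
  152→159: 7 bp
  159→167: 8 bp
  167→173: 6 bp
  173→1 (wrap): 193-173+1 = 21 bp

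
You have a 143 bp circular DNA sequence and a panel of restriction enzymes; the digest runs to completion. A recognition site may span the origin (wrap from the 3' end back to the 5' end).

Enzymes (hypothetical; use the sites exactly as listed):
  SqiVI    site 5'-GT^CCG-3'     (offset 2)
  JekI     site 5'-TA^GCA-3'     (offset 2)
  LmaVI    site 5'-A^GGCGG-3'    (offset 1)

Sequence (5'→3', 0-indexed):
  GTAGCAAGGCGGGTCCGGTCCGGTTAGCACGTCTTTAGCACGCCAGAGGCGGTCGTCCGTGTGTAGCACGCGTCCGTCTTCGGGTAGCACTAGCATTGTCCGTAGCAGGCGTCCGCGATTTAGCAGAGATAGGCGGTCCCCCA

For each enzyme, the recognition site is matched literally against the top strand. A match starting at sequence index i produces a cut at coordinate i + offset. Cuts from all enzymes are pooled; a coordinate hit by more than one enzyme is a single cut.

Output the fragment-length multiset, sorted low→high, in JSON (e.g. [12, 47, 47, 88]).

Per-enzyme occurrences:
  SqiVI GTCCG/2: at [12, 17, 54, 71, 97, 110] ⇒ [14, 19, 56, 73, 99, 112]
  JekI TAGCA/2: at [1, 24, 35, 63, 84, 90, 102, 120] ⇒ [3, 26, 37, 65, 86, 92, 104, 122]
  LmaVI AGGCGG/1: at [6, 46, 130] ⇒ [7, 47, 131]

All cut coordinates (distinct, sorted): [3, 7, 14, 19, 26, 37, 47, 56, 65, 73, 86, 92, 99, 104, 112, 122, 131]

Fragments:
  3→7: 4 bp
  7→14: 7 bp
  14→19: 5 bp
  19→26: 7 bp
  26→37: 11 bp
  37→47: 10 bp
  47→56: 9 bp
  56→65: 9 bp
  65→73: 8 bp
  73→86: 13 bp
  86→92: 6 bp
  92→99: 7 bp
  99→104: 5 bp
  104→112: 8 bp
  112→122: 10 bp
  122→131: 9 bp
  131→3 (wrap): 143-131+3 = 15 bp

[4,5,5,6,7,7,7,8,8,9,9,9,10,10,11,13,15]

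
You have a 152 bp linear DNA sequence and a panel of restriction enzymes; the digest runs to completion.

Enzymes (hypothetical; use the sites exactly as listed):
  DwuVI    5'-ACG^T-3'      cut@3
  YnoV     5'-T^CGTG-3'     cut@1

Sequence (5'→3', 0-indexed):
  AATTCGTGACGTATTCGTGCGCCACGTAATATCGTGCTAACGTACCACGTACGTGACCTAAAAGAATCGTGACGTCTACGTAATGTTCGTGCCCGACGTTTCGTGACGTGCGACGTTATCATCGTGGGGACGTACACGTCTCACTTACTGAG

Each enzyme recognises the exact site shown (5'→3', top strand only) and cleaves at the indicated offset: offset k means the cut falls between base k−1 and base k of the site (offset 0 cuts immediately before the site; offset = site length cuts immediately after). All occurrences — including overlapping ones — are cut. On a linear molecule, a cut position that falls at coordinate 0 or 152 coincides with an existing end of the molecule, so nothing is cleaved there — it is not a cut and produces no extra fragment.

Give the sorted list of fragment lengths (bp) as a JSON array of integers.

Per-enzyme occurrences:
  DwuVI ACGT/3: at [8, 23, 39, 46, 50, 71, 77, 95, 105, 112, 129, 135] ⇒ [11, 26, 42, 49, 53, 74, 80, 98, 108, 115, 132, 138]
  YnoV TCGTG/1: at [3, 14, 31, 66, 86, 100, 121] ⇒ [4, 15, 32, 67, 87, 101, 122]

All cut coordinates (distinct, sorted): [4, 11, 15, 26, 32, 42, 49, 53, 67, 74, 80, 87, 98, 101, 108, 115, 122, 132, 138]

Fragment lengths:
  [0,4): 4 bp
  [4,11): 7 bp
  [11,15): 4 bp
  [15,26): 11 bp
  [26,32): 6 bp
  [32,42): 10 bp
  [42,49): 7 bp
  [49,53): 4 bp
  [53,67): 14 bp
  [67,74): 7 bp
  [74,80): 6 bp
  [80,87): 7 bp
  [87,98): 11 bp
  [98,101): 3 bp
  [101,108): 7 bp
  [108,115): 7 bp
  [115,122): 7 bp
  [122,132): 10 bp
  [132,138): 6 bp
  [138,152): 14 bp

[3,4,4,4,6,6,6,7,7,7,7,7,7,7,10,10,11,11,14,14]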